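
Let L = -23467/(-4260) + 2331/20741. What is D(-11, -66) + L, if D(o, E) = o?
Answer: -67894879/12622380 ≈ -5.3789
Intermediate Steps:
L = 70951301/12622380 (L = -23467*(-1/4260) + 2331*(1/20741) = 23467/4260 + 333/2963 = 70951301/12622380 ≈ 5.6211)
D(-11, -66) + L = -11 + 70951301/12622380 = -67894879/12622380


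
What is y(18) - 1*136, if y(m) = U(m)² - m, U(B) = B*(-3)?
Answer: 2762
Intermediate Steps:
U(B) = -3*B
y(m) = -m + 9*m² (y(m) = (-3*m)² - m = 9*m² - m = -m + 9*m²)
y(18) - 1*136 = 18*(-1 + 9*18) - 1*136 = 18*(-1 + 162) - 136 = 18*161 - 136 = 2898 - 136 = 2762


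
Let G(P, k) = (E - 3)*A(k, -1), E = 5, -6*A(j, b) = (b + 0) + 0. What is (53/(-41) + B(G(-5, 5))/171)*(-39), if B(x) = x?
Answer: 352924/7011 ≈ 50.339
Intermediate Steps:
A(j, b) = -b/6 (A(j, b) = -((b + 0) + 0)/6 = -(b + 0)/6 = -b/6)
G(P, k) = 1/3 (G(P, k) = (5 - 3)*(-1/6*(-1)) = 2*(1/6) = 1/3)
(53/(-41) + B(G(-5, 5))/171)*(-39) = (53/(-41) + (1/3)/171)*(-39) = (53*(-1/41) + (1/3)*(1/171))*(-39) = (-53/41 + 1/513)*(-39) = -27148/21033*(-39) = 352924/7011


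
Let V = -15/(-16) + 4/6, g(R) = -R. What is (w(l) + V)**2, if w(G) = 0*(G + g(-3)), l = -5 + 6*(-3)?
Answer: 5929/2304 ≈ 2.5733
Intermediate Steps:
l = -23 (l = -5 - 18 = -23)
V = 77/48 (V = -15*(-1/16) + 4*(1/6) = 15/16 + 2/3 = 77/48 ≈ 1.6042)
w(G) = 0 (w(G) = 0*(G - 1*(-3)) = 0*(G + 3) = 0*(3 + G) = 0)
(w(l) + V)**2 = (0 + 77/48)**2 = (77/48)**2 = 5929/2304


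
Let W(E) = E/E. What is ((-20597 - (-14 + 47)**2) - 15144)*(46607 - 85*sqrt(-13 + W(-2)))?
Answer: -1716535810 + 6261100*I*sqrt(3) ≈ -1.7165e+9 + 1.0845e+7*I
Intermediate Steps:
W(E) = 1
((-20597 - (-14 + 47)**2) - 15144)*(46607 - 85*sqrt(-13 + W(-2))) = ((-20597 - (-14 + 47)**2) - 15144)*(46607 - 85*sqrt(-13 + 1)) = ((-20597 - 1*33**2) - 15144)*(46607 - 170*I*sqrt(3)) = ((-20597 - 1*1089) - 15144)*(46607 - 170*I*sqrt(3)) = ((-20597 - 1089) - 15144)*(46607 - 170*I*sqrt(3)) = (-21686 - 15144)*(46607 - 170*I*sqrt(3)) = -36830*(46607 - 170*I*sqrt(3)) = -1716535810 + 6261100*I*sqrt(3)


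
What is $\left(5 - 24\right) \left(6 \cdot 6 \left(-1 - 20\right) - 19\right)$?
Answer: $14725$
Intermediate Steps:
$\left(5 - 24\right) \left(6 \cdot 6 \left(-1 - 20\right) - 19\right) = - 19 \left(36 \left(-1 - 20\right) - 19\right) = - 19 \left(36 \left(-21\right) - 19\right) = - 19 \left(-756 - 19\right) = \left(-19\right) \left(-775\right) = 14725$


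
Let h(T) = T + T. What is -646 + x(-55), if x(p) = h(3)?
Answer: -640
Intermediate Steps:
h(T) = 2*T
x(p) = 6 (x(p) = 2*3 = 6)
-646 + x(-55) = -646 + 6 = -640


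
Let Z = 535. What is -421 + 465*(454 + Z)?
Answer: 459464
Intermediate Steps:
-421 + 465*(454 + Z) = -421 + 465*(454 + 535) = -421 + 465*989 = -421 + 459885 = 459464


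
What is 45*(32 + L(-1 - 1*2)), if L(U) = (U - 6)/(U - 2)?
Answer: 1521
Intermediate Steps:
L(U) = (-6 + U)/(-2 + U)
45*(32 + L(-1 - 1*2)) = 45*(32 + (-6 + (-1 - 1*2))/(-2 + (-1 - 1*2))) = 45*(32 + (-6 + (-1 - 2))/(-2 + (-1 - 2))) = 45*(32 + (-6 - 3)/(-2 - 3)) = 45*(32 - 9/(-5)) = 45*(32 - ⅕*(-9)) = 45*(32 + 9/5) = 45*(169/5) = 1521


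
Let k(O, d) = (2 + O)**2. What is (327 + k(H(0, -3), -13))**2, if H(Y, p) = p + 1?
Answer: 106929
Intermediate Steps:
H(Y, p) = 1 + p
(327 + k(H(0, -3), -13))**2 = (327 + (2 + (1 - 3))**2)**2 = (327 + (2 - 2)**2)**2 = (327 + 0**2)**2 = (327 + 0)**2 = 327**2 = 106929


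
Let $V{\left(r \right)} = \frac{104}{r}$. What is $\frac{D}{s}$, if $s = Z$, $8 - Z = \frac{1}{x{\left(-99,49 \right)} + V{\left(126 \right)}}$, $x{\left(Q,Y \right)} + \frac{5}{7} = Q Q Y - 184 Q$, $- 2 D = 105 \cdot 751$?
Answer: $- \frac{176879098515}{35889479} \approx -4928.4$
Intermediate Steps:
$D = - \frac{78855}{2}$ ($D = - \frac{105 \cdot 751}{2} = \left(- \frac{1}{2}\right) 78855 = - \frac{78855}{2} \approx -39428.0$)
$x{\left(Q,Y \right)} = - \frac{5}{7} - 184 Q + Y Q^{2}$ ($x{\left(Q,Y \right)} = - \frac{5}{7} - \left(184 Q - Q Q Y\right) = - \frac{5}{7} + \left(Q^{2} Y - 184 Q\right) = - \frac{5}{7} + \left(Y Q^{2} - 184 Q\right) = - \frac{5}{7} + \left(- 184 Q + Y Q^{2}\right) = - \frac{5}{7} - 184 Q + Y Q^{2}$)
$Z = \frac{35889479}{4486186}$ ($Z = 8 - \frac{1}{\left(- \frac{5}{7} - -18216 + 49 \left(-99\right)^{2}\right) + \frac{104}{126}} = 8 - \frac{1}{\left(- \frac{5}{7} + 18216 + 49 \cdot 9801\right) + 104 \cdot \frac{1}{126}} = 8 - \frac{1}{\left(- \frac{5}{7} + 18216 + 480249\right) + \frac{52}{63}} = 8 - \frac{1}{\frac{3489250}{7} + \frac{52}{63}} = 8 - \frac{1}{\frac{4486186}{9}} = 8 - \frac{9}{4486186} = \frac{35889479}{4486186} \approx 8.0$)
$s = \frac{35889479}{4486186} \approx 8.0$
$\frac{D}{s} = - \frac{78855}{2 \cdot \frac{35889479}{4486186}} = \left(- \frac{78855}{2}\right) \frac{4486186}{35889479} = - \frac{176879098515}{35889479}$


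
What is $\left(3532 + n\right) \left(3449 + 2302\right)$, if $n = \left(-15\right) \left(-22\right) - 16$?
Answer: $22118346$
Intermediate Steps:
$n = 314$ ($n = 330 - 16 = 314$)
$\left(3532 + n\right) \left(3449 + 2302\right) = \left(3532 + 314\right) \left(3449 + 2302\right) = 3846 \cdot 5751 = 22118346$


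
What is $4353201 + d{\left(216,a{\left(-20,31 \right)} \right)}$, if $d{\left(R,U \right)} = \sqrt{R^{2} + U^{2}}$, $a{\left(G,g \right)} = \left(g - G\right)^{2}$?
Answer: $4353201 + 9 \sqrt{84097} \approx 4.3558 \cdot 10^{6}$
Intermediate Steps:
$4353201 + d{\left(216,a{\left(-20,31 \right)} \right)} = 4353201 + \sqrt{216^{2} + \left(\left(-20 - 31\right)^{2}\right)^{2}} = 4353201 + \sqrt{46656 + \left(\left(-20 - 31\right)^{2}\right)^{2}} = 4353201 + \sqrt{46656 + \left(\left(-51\right)^{2}\right)^{2}} = 4353201 + \sqrt{46656 + 2601^{2}} = 4353201 + \sqrt{46656 + 6765201} = 4353201 + \sqrt{6811857} = 4353201 + 9 \sqrt{84097}$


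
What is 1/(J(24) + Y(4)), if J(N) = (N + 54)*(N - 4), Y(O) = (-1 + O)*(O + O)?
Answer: 1/1584 ≈ 0.00063131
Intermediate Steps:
Y(O) = 2*O*(-1 + O) (Y(O) = (-1 + O)*(2*O) = 2*O*(-1 + O))
J(N) = (-4 + N)*(54 + N) (J(N) = (54 + N)*(-4 + N) = (-4 + N)*(54 + N))
1/(J(24) + Y(4)) = 1/((-216 + 24² + 50*24) + 2*4*(-1 + 4)) = 1/((-216 + 576 + 1200) + 2*4*3) = 1/(1560 + 24) = 1/1584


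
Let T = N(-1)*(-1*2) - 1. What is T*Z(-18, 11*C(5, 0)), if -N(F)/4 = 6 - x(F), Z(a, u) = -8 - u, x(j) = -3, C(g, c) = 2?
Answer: -2130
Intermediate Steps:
N(F) = -36 (N(F) = -4*(6 - 1*(-3)) = -4*(6 + 3) = -4*9 = -36)
T = 71 (T = -(-36)*2 - 1 = -36*(-2) - 1 = 72 - 1 = 71)
T*Z(-18, 11*C(5, 0)) = 71*(-8 - 11*2) = 71*(-8 - 1*22) = 71*(-8 - 22) = 71*(-30) = -2130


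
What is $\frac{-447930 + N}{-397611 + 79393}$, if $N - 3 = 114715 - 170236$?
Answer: $\frac{251724}{159109} \approx 1.5821$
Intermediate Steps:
$N = -55518$ ($N = 3 + \left(114715 - 170236\right) = 3 - 55521 = -55518$)
$\frac{-447930 + N}{-397611 + 79393} = \frac{-447930 - 55518}{-397611 + 79393} = - \frac{503448}{-318218} = \left(-503448\right) \left(- \frac{1}{318218}\right) = \frac{251724}{159109}$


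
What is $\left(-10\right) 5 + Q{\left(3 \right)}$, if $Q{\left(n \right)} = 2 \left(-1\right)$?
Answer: $-52$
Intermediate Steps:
$Q{\left(n \right)} = -2$
$\left(-10\right) 5 + Q{\left(3 \right)} = \left(-10\right) 5 - 2 = -50 - 2 = -52$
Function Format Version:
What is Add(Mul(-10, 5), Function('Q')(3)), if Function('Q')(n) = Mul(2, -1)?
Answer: -52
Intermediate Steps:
Function('Q')(n) = -2
Add(Mul(-10, 5), Function('Q')(3)) = Add(Mul(-10, 5), -2) = Add(-50, -2) = -52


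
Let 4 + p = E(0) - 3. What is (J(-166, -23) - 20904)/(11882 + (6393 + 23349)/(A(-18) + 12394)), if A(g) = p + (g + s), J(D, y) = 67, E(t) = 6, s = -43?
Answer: -128480942/73279283 ≈ -1.7533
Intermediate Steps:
p = -1 (p = -4 + (6 - 3) = -4 + 3 = -1)
A(g) = -44 + g (A(g) = -1 + (g - 43) = -1 + (-43 + g) = -44 + g)
(J(-166, -23) - 20904)/(11882 + (6393 + 23349)/(A(-18) + 12394)) = (67 - 20904)/(11882 + (6393 + 23349)/((-44 - 18) + 12394)) = -20837/(11882 + 29742/(-62 + 12394)) = -20837/(11882 + 29742/12332) = -20837/(11882 + 29742*(1/12332)) = -20837/(11882 + 14871/6166) = -20837/73279283/6166 = -20837*6166/73279283 = -128480942/73279283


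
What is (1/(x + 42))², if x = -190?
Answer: 1/21904 ≈ 4.5654e-5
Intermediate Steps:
(1/(x + 42))² = (1/(-190 + 42))² = (1/(-148))² = (-1/148)² = 1/21904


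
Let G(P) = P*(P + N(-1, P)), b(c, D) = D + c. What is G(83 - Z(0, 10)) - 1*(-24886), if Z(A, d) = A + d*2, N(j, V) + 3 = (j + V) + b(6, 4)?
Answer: 33202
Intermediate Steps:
N(j, V) = 7 + V + j (N(j, V) = -3 + ((j + V) + (4 + 6)) = -3 + ((V + j) + 10) = -3 + (10 + V + j) = 7 + V + j)
Z(A, d) = A + 2*d
G(P) = P*(6 + 2*P) (G(P) = P*(P + (7 + P - 1)) = P*(P + (6 + P)) = P*(6 + 2*P))
G(83 - Z(0, 10)) - 1*(-24886) = 2*(83 - (0 + 2*10))*(3 + (83 - (0 + 2*10))) - 1*(-24886) = 2*(83 - (0 + 20))*(3 + (83 - (0 + 20))) + 24886 = 2*(83 - 1*20)*(3 + (83 - 1*20)) + 24886 = 2*(83 - 20)*(3 + (83 - 20)) + 24886 = 2*63*(3 + 63) + 24886 = 2*63*66 + 24886 = 8316 + 24886 = 33202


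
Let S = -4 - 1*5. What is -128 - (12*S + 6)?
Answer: -26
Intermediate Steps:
S = -9 (S = -4 - 5 = -9)
-128 - (12*S + 6) = -128 - (12*(-9) + 6) = -128 - (-108 + 6) = -128 - 1*(-102) = -128 + 102 = -26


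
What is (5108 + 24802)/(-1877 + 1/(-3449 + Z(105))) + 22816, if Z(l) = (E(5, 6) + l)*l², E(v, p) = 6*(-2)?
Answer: 43731921191656/1918061251 ≈ 22800.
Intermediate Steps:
E(v, p) = -12
Z(l) = l²*(-12 + l) (Z(l) = (-12 + l)*l² = l²*(-12 + l))
(5108 + 24802)/(-1877 + 1/(-3449 + Z(105))) + 22816 = (5108 + 24802)/(-1877 + 1/(-3449 + 105²*(-12 + 105))) + 22816 = 29910/(-1877 + 1/(-3449 + 11025*93)) + 22816 = 29910/(-1877 + 1/(-3449 + 1025325)) + 22816 = 29910/(-1877 + 1/1021876) + 22816 = 29910/(-1918061251/1021876) + 22816 = 29910*(-1021876/1918061251) + 22816 = -30564311160/1918061251 + 22816 = 43731921191656/1918061251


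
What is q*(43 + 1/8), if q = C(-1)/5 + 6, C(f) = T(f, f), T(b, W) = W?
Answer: 2001/8 ≈ 250.13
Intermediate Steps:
C(f) = f
q = 29/5 (q = -1/5 + 6 = -1*⅕ + 6 = -⅕ + 6 = 29/5 ≈ 5.8000)
q*(43 + 1/8) = 29*(43 + 1/8)/5 = 29*(43 + ⅛)/5 = (29/5)*(345/8) = 2001/8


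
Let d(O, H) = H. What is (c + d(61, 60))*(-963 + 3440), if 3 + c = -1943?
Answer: -4671622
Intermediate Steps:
c = -1946 (c = -3 - 1943 = -1946)
(c + d(61, 60))*(-963 + 3440) = (-1946 + 60)*(-963 + 3440) = -1886*2477 = -4671622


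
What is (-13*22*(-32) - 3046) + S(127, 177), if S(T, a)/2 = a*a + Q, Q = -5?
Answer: 68754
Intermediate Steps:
S(T, a) = -10 + 2*a² (S(T, a) = 2*(a*a - 5) = 2*(a² - 5) = 2*(-5 + a²) = -10 + 2*a²)
(-13*22*(-32) - 3046) + S(127, 177) = (-13*22*(-32) - 3046) + (-10 + 2*177²) = (-286*(-32) - 3046) + (-10 + 2*31329) = (9152 - 3046) + (-10 + 62658) = 6106 + 62648 = 68754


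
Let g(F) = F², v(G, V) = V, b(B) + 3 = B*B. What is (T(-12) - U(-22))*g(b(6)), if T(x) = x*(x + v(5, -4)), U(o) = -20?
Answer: 230868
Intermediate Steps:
b(B) = -3 + B² (b(B) = -3 + B*B = -3 + B²)
T(x) = x*(-4 + x) (T(x) = x*(x - 4) = x*(-4 + x))
(T(-12) - U(-22))*g(b(6)) = (-12*(-4 - 12) - 1*(-20))*(-3 + 6²)² = (-12*(-16) + 20)*(-3 + 36)² = (192 + 20)*33² = 212*1089 = 230868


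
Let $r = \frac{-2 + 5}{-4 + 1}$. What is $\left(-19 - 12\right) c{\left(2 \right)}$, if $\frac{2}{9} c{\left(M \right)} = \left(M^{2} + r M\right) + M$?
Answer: $-558$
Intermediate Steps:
$r = -1$ ($r = \frac{3}{-3} = 3 \left(- \frac{1}{3}\right) = -1$)
$c{\left(M \right)} = \frac{9 M^{2}}{2}$ ($c{\left(M \right)} = \frac{9 \left(\left(M^{2} - M\right) + M\right)}{2} = \frac{9 M^{2}}{2}$)
$\left(-19 - 12\right) c{\left(2 \right)} = \left(-19 - 12\right) \frac{9 \cdot 2^{2}}{2} = - 31 \cdot \frac{9}{2} \cdot 4 = \left(-31\right) 18 = -558$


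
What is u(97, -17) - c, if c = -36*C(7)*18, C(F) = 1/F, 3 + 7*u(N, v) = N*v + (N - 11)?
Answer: -918/7 ≈ -131.14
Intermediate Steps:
u(N, v) = -2 + N/7 + N*v/7 (u(N, v) = -3/7 + (N*v + (N - 11))/7 = -3/7 + (N*v + (-11 + N))/7 = -3/7 + (-11 + N + N*v)/7 = -3/7 + (-11/7 + N/7 + N*v/7) = -2 + N/7 + N*v/7)
c = -648/7 (c = -36/7*18 = -648/7 ≈ -92.571)
u(97, -17) - c = (-2 + (⅐)*97 + (⅐)*97*(-17)) - 1*(-648/7) = (-2 + 97/7 - 1649/7) + 648/7 = -1566/7 + 648/7 = -918/7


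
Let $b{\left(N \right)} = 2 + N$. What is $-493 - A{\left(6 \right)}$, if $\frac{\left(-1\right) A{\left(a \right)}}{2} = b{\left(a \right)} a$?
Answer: $-397$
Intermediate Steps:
$A{\left(a \right)} = - 2 a \left(2 + a\right)$ ($A{\left(a \right)} = - 2 \left(2 + a\right) a = - 2 a \left(2 + a\right)$)
$-493 - A{\left(6 \right)} = -493 - \left(-2\right) 6 \left(2 + 6\right) = -493 - \left(-2\right) 6 \cdot 8 = -493 - -96 = -493 + 96 = -397$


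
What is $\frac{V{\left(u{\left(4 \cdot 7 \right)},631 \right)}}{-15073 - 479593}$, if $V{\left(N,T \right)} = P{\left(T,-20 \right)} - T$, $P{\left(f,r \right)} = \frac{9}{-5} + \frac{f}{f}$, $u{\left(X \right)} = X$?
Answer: $\frac{3159}{2473330} \approx 0.0012772$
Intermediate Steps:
$P{\left(f,r \right)} = - \frac{4}{5}$ ($P{\left(f,r \right)} = 9 \left(- \frac{1}{5}\right) + 1 = - \frac{9}{5} + 1 = - \frac{4}{5}$)
$V{\left(N,T \right)} = - \frac{4}{5} - T$
$\frac{V{\left(u{\left(4 \cdot 7 \right)},631 \right)}}{-15073 - 479593} = \frac{- \frac{4}{5} - 631}{-15073 - 479593} = - \frac{3159}{5 \left(-494666\right)} = \left(- \frac{3159}{5}\right) \left(- \frac{1}{494666}\right) = \frac{3159}{2473330}$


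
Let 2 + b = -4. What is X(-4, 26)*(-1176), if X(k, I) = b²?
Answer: -42336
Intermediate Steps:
b = -6 (b = -2 - 4 = -6)
X(k, I) = 36 (X(k, I) = (-6)² = 36)
X(-4, 26)*(-1176) = 36*(-1176) = -42336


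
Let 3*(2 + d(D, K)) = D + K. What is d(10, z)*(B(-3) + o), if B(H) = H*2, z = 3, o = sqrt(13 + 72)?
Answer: -14 + 7*sqrt(85)/3 ≈ 7.5123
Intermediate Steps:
o = sqrt(85) ≈ 9.2195
B(H) = 2*H
d(D, K) = -2 + D/3 + K/3 (d(D, K) = -2 + (D + K)/3 = -2 + (D/3 + K/3) = -2 + D/3 + K/3)
d(10, z)*(B(-3) + o) = (-2 + (1/3)*10 + (1/3)*3)*(2*(-3) + sqrt(85)) = (-2 + 10/3 + 1)*(-6 + sqrt(85)) = 7*(-6 + sqrt(85))/3 = -14 + 7*sqrt(85)/3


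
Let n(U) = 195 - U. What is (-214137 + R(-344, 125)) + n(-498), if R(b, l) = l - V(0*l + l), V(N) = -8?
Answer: -213311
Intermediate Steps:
R(b, l) = 8 + l (R(b, l) = l - 1*(-8) = l + 8 = 8 + l)
(-214137 + R(-344, 125)) + n(-498) = (-214137 + (8 + 125)) + (195 - 1*(-498)) = (-214137 + 133) + (195 + 498) = -214004 + 693 = -213311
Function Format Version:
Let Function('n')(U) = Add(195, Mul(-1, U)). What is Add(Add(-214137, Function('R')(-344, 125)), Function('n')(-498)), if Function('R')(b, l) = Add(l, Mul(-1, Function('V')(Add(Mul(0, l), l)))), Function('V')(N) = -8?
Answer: -213311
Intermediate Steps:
Function('R')(b, l) = Add(8, l) (Function('R')(b, l) = Add(l, Mul(-1, -8)) = Add(l, 8) = Add(8, l))
Add(Add(-214137, Function('R')(-344, 125)), Function('n')(-498)) = Add(Add(-214137, Add(8, 125)), Add(195, Mul(-1, -498))) = Add(Add(-214137, 133), Add(195, 498)) = Add(-214004, 693) = -213311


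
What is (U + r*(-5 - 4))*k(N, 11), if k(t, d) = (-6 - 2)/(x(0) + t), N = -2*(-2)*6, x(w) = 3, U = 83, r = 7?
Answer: -160/27 ≈ -5.9259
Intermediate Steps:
N = 24 (N = 4*6 = 24)
k(t, d) = -8/(3 + t) (k(t, d) = (-6 - 2)/(3 + t) = -8/(3 + t))
(U + r*(-5 - 4))*k(N, 11) = (83 + 7*(-5 - 4))*(-8/(3 + 24)) = (83 + 7*(-9))*(-8/27) = (83 - 63)*(-8*1/27) = 20*(-8/27) = -160/27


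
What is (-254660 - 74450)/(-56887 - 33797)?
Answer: 164555/45342 ≈ 3.6292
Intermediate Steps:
(-254660 - 74450)/(-56887 - 33797) = -329110/(-90684) = -329110*(-1/90684) = 164555/45342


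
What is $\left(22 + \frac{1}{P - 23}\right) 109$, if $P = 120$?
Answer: $\frac{232715}{97} \approx 2399.1$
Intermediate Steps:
$\left(22 + \frac{1}{P - 23}\right) 109 = \left(22 + \frac{1}{120 - 23}\right) 109 = \left(22 + \frac{1}{97}\right) 109 = \frac{2135}{97} \cdot 109 = \frac{232715}{97}$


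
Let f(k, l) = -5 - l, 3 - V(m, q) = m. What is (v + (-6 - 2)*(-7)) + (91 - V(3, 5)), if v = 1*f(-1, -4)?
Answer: 146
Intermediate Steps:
V(m, q) = 3 - m
v = -1 (v = 1*(-5 - 1*(-4)) = 1*(-5 + 4) = 1*(-1) = -1)
(v + (-6 - 2)*(-7)) + (91 - V(3, 5)) = (-1 + (-6 - 2)*(-7)) + (91 - (3 - 1*3)) = (-1 - 8*(-7)) + (91 - (3 - 3)) = (-1 + 56) + (91 - 1*0) = 55 + (91 + 0) = 55 + 91 = 146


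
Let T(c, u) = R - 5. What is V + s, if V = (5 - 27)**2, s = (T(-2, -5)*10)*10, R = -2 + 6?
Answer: 384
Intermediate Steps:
R = 4
T(c, u) = -1 (T(c, u) = 4 - 5 = -1)
s = -100 (s = -1*10*10 = -10*10 = -100)
V = 484 (V = (-22)**2 = 484)
V + s = 484 - 100 = 384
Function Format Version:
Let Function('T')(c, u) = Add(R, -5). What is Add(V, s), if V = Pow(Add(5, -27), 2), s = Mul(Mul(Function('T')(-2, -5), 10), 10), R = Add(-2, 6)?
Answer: 384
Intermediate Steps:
R = 4
Function('T')(c, u) = -1 (Function('T')(c, u) = Add(4, -5) = -1)
s = -100 (s = Mul(Mul(-1, 10), 10) = Mul(-10, 10) = -100)
V = 484 (V = Pow(-22, 2) = 484)
Add(V, s) = Add(484, -100) = 384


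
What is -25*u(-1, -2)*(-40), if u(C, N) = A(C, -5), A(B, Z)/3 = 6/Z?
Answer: -3600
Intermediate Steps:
A(B, Z) = 18/Z (A(B, Z) = 3*(6/Z) = 18/Z)
u(C, N) = -18/5 (u(C, N) = 18/(-5) = 18*(-1/5) = -18/5)
-25*u(-1, -2)*(-40) = -25*(-18/5)*(-40) = 90*(-40) = -3600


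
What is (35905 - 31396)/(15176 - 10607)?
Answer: 1503/1523 ≈ 0.98687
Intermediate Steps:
(35905 - 31396)/(15176 - 10607) = 4509/4569 = 4509*(1/4569) = 1503/1523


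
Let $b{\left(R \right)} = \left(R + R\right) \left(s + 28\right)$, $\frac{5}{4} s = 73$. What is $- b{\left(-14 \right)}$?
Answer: $\frac{12096}{5} \approx 2419.2$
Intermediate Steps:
$s = \frac{292}{5}$ ($s = \frac{4}{5} \cdot 73 = \frac{292}{5} \approx 58.4$)
$b{\left(R \right)} = \frac{864 R}{5}$ ($b{\left(R \right)} = \left(R + R\right) \left(\frac{292}{5} + 28\right) = 2 R \frac{432}{5} = \frac{864 R}{5}$)
$- b{\left(-14 \right)} = - \frac{864 \left(-14\right)}{5} = \left(-1\right) \left(- \frac{12096}{5}\right) = \frac{12096}{5}$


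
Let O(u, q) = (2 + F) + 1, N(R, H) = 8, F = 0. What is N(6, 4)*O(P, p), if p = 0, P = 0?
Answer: 24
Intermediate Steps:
O(u, q) = 3 (O(u, q) = (2 + 0) + 1 = 2 + 1 = 3)
N(6, 4)*O(P, p) = 8*3 = 24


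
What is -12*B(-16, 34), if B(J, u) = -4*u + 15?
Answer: 1452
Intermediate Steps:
B(J, u) = 15 - 4*u
-12*B(-16, 34) = -12*(15 - 4*34) = -12*(15 - 136) = -12*(-121) = 1452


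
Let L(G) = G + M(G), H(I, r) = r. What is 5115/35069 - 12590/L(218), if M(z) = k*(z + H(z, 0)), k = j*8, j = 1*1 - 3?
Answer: 45824476/11467563 ≈ 3.9960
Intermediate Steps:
j = -2 (j = 1 - 3 = -2)
k = -16 (k = -2*8 = -16)
M(z) = -16*z (M(z) = -16*(z + 0) = -16*z)
L(G) = -15*G (L(G) = G - 16*G = -15*G)
5115/35069 - 12590/L(218) = 5115/35069 - 12590/((-15*218)) = 5115*(1/35069) - 12590/(-3270) = 5115/35069 - 12590*(-1/3270) = 5115/35069 + 1259/327 = 45824476/11467563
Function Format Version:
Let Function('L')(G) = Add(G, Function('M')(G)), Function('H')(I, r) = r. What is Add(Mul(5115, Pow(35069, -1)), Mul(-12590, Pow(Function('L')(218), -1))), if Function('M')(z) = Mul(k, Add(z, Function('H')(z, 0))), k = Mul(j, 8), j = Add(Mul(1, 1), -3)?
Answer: Rational(45824476, 11467563) ≈ 3.9960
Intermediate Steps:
j = -2 (j = Add(1, -3) = -2)
k = -16 (k = Mul(-2, 8) = -16)
Function('M')(z) = Mul(-16, z) (Function('M')(z) = Mul(-16, Add(z, 0)) = Mul(-16, z))
Function('L')(G) = Mul(-15, G) (Function('L')(G) = Add(G, Mul(-16, G)) = Mul(-15, G))
Add(Mul(5115, Pow(35069, -1)), Mul(-12590, Pow(Function('L')(218), -1))) = Add(Mul(5115, Pow(35069, -1)), Mul(-12590, Pow(Mul(-15, 218), -1))) = Add(Mul(5115, Rational(1, 35069)), Mul(-12590, Pow(-3270, -1))) = Add(Rational(5115, 35069), Mul(-12590, Rational(-1, 3270))) = Add(Rational(5115, 35069), Rational(1259, 327)) = Rational(45824476, 11467563)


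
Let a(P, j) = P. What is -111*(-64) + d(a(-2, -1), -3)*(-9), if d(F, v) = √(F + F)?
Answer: 7104 - 18*I ≈ 7104.0 - 18.0*I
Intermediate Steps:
d(F, v) = √2*√F (d(F, v) = √(2*F) = √2*√F)
-111*(-64) + d(a(-2, -1), -3)*(-9) = -111*(-64) + (√2*√(-2))*(-9) = 7104 + (√2*(I*√2))*(-9) = 7104 + (2*I)*(-9) = 7104 - 18*I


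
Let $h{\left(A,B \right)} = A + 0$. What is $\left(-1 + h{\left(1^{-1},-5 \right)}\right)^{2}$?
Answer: $0$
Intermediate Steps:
$h{\left(A,B \right)} = A$
$\left(-1 + h{\left(1^{-1},-5 \right)}\right)^{2} = \left(-1 + 1^{-1}\right)^{2} = \left(-1 + 1\right)^{2} = 0^{2} = 0$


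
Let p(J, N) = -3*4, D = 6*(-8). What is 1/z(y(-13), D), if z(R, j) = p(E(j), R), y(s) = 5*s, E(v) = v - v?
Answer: -1/12 ≈ -0.083333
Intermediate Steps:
E(v) = 0
D = -48
p(J, N) = -12
z(R, j) = -12
1/z(y(-13), D) = 1/(-12) = -1/12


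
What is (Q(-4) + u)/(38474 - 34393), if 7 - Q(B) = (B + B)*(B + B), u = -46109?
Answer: -46166/4081 ≈ -11.312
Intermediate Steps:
Q(B) = 7 - 4*B² (Q(B) = 7 - (B + B)*(B + B) = 7 - 2*B*2*B = 7 - 4*B²)
(Q(-4) + u)/(38474 - 34393) = ((7 - 4*(-4)²) - 46109)/(38474 - 34393) = ((7 - 4*16) - 46109)/4081 = ((7 - 64) - 46109)*(1/4081) = (-57 - 46109)*(1/4081) = -46166*1/4081 = -46166/4081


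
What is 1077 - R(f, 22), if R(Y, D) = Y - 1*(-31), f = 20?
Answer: 1026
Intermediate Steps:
R(Y, D) = 31 + Y (R(Y, D) = Y + 31 = 31 + Y)
1077 - R(f, 22) = 1077 - (31 + 20) = 1077 - 1*51 = 1077 - 51 = 1026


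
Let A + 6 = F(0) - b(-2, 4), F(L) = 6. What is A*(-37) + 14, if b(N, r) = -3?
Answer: -97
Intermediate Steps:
A = 3 (A = -6 + (6 - 1*(-3)) = -6 + (6 + 3) = -6 + 9 = 3)
A*(-37) + 14 = 3*(-37) + 14 = -111 + 14 = -97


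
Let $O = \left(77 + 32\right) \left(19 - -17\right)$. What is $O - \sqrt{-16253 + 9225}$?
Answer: $3924 - 2 i \sqrt{1757} \approx 3924.0 - 83.833 i$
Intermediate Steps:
$O = 3924$ ($O = 109 \left(19 + 17\right) = 109 \cdot 36 = 3924$)
$O - \sqrt{-16253 + 9225} = 3924 - \sqrt{-16253 + 9225} = 3924 - \sqrt{-7028} = 3924 - 2 i \sqrt{1757}$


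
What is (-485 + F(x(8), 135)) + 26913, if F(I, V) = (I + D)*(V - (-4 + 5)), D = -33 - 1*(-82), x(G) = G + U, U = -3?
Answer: 33664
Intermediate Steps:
x(G) = -3 + G (x(G) = G - 3 = -3 + G)
D = 49 (D = -33 + 82 = 49)
F(I, V) = (-1 + V)*(49 + I) (F(I, V) = (I + 49)*(V - (-4 + 5)) = (49 + I)*(V - 1*1) = (49 + I)*(V - 1) = (49 + I)*(-1 + V) = (-1 + V)*(49 + I))
(-485 + F(x(8), 135)) + 26913 = (-485 + (-49 - (-3 + 8) + 49*135 + (-3 + 8)*135)) + 26913 = (-485 + (-49 - 1*5 + 6615 + 5*135)) + 26913 = (-485 + (-49 - 5 + 6615 + 675)) + 26913 = (-485 + 7236) + 26913 = 6751 + 26913 = 33664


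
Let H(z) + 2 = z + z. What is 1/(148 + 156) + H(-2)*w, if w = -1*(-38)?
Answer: -69311/304 ≈ -228.00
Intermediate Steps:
w = 38
H(z) = -2 + 2*z (H(z) = -2 + (z + z) = -2 + 2*z)
1/(148 + 156) + H(-2)*w = 1/(148 + 156) + (-2 + 2*(-2))*38 = 1/304 + (-2 - 4)*38 = 1/304 - 6*38 = 1/304 - 228 = -69311/304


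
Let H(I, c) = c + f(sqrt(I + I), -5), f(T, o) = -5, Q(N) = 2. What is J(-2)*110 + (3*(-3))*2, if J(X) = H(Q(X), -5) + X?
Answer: -1338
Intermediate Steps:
H(I, c) = -5 + c (H(I, c) = c - 5 = -5 + c)
J(X) = -10 + X (J(X) = (-5 - 5) + X = -10 + X)
J(-2)*110 + (3*(-3))*2 = (-10 - 2)*110 + (3*(-3))*2 = -12*110 - 9*2 = -1320 - 18 = -1338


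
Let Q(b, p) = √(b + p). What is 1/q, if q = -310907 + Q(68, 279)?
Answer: -310907/96663162302 - √347/96663162302 ≈ -3.2166e-6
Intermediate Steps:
q = -310907 + √347 (q = -310907 + √(68 + 279) = -310907 + √347 ≈ -3.1089e+5)
1/q = 1/(-310907 + √347)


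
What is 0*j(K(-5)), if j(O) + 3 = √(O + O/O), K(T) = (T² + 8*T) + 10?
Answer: 0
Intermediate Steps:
K(T) = 10 + T² + 8*T
j(O) = -3 + √(1 + O) (j(O) = -3 + √(O + O/O) = -3 + √(O + 1) = -3 + √(1 + O))
0*j(K(-5)) = 0*(-3 + √(1 + (10 + (-5)² + 8*(-5)))) = 0*(-3 + √(1 + (10 + 25 - 40))) = 0*(-3 + √(1 - 5)) = 0*(-3 + √(-4)) = 0*(-3 + 2*I) = 0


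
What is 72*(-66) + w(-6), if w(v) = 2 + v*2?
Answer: -4762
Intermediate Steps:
w(v) = 2 + 2*v
72*(-66) + w(-6) = 72*(-66) + (2 + 2*(-6)) = -4752 + (2 - 12) = -4752 - 10 = -4762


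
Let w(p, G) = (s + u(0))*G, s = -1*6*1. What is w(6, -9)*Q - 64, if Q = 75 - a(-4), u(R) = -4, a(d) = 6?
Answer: 6146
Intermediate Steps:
s = -6 (s = -6*1 = -6)
Q = 69 (Q = 75 - 1*6 = 75 - 6 = 69)
w(p, G) = -10*G (w(p, G) = (-6 - 4)*G = -10*G)
w(6, -9)*Q - 64 = -10*(-9)*69 - 64 = 90*69 - 64 = 6210 - 64 = 6146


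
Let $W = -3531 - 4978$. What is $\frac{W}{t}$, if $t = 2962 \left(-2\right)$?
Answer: $\frac{8509}{5924} \approx 1.4364$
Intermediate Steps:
$W = -8509$
$t = -5924$
$\frac{W}{t} = - \frac{8509}{-5924} = \left(-8509\right) \left(- \frac{1}{5924}\right) = \frac{8509}{5924}$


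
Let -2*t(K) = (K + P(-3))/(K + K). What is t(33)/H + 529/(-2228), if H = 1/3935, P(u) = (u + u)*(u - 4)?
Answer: -27400347/12254 ≈ -2236.0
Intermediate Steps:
P(u) = 2*u*(-4 + u) (P(u) = (2*u)*(-4 + u) = 2*u*(-4 + u))
H = 1/3935 ≈ 0.00025413
t(K) = -(42 + K)/(4*K) (t(K) = -(K + 2*(-3)*(-4 - 3))/(2*(K + K)) = -(K + 2*(-3)*(-7))/(2*(2*K)) = -(K + 42)*1/(2*K)/2 = -(42 + K)*1/(2*K)/2 = -(42 + K)/(4*K))
t(33)/H + 529/(-2228) = ((¼)*(-42 - 1*33)/33)/(1/3935) + 529/(-2228) = ((¼)*(1/33)*(-42 - 33))*3935 + 529*(-1/2228) = ((¼)*(1/33)*(-75))*3935 - 529/2228 = -25/44*3935 - 529/2228 = -98375/44 - 529/2228 = -27400347/12254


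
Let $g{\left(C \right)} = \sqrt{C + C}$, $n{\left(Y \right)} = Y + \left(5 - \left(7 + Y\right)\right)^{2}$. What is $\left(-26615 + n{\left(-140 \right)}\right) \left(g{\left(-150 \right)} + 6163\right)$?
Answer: $-47522893 - 77110 i \sqrt{3} \approx -4.7523 \cdot 10^{7} - 1.3356 \cdot 10^{5} i$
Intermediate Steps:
$n{\left(Y \right)} = Y + \left(-2 - Y\right)^{2}$
$g{\left(C \right)} = \sqrt{2} \sqrt{C}$ ($g{\left(C \right)} = \sqrt{2 C} = \sqrt{2} \sqrt{C}$)
$\left(-26615 + n{\left(-140 \right)}\right) \left(g{\left(-150 \right)} + 6163\right) = \left(-26615 - \left(140 - \left(2 - 140\right)^{2}\right)\right) \left(\sqrt{2} \sqrt{-150} + 6163\right) = \left(-26615 - \left(140 - \left(-138\right)^{2}\right)\right) \left(\sqrt{2} \cdot 5 i \sqrt{6} + 6163\right) = \left(-26615 + \left(-140 + 19044\right)\right) \left(10 i \sqrt{3} + 6163\right) = \left(-26615 + 18904\right) \left(6163 + 10 i \sqrt{3}\right) = - 7711 \left(6163 + 10 i \sqrt{3}\right) = -47522893 - 77110 i \sqrt{3}$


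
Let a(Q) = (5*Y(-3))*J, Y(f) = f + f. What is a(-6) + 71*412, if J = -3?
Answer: 29342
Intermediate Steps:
Y(f) = 2*f
a(Q) = 90 (a(Q) = (5*(2*(-3)))*(-3) = (5*(-6))*(-3) = -30*(-3) = 90)
a(-6) + 71*412 = 90 + 71*412 = 90 + 29252 = 29342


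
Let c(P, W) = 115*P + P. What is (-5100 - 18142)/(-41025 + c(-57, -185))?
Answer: 23242/47637 ≈ 0.48790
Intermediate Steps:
c(P, W) = 116*P
(-5100 - 18142)/(-41025 + c(-57, -185)) = (-5100 - 18142)/(-41025 + 116*(-57)) = -23242/(-41025 - 6612) = -23242/(-47637) = -23242*(-1/47637) = 23242/47637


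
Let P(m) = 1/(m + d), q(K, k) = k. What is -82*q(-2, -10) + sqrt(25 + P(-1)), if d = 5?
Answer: 820 + sqrt(101)/2 ≈ 825.03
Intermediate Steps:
P(m) = 1/(5 + m) (P(m) = 1/(m + 5) = 1/(5 + m))
-82*q(-2, -10) + sqrt(25 + P(-1)) = -82*(-10) + sqrt(25 + 1/(5 - 1)) = 820 + sqrt(25 + 1/4) = 820 + sqrt(101/4) = 820 + sqrt(101)/2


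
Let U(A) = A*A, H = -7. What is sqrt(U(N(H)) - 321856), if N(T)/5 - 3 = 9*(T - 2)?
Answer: 74*I*sqrt(31) ≈ 412.01*I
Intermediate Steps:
N(T) = -75 + 45*T (N(T) = 15 + 5*(9*(T - 2)) = 15 + 5*(9*(-2 + T)) = 15 + 5*(-18 + 9*T) = 15 + (-90 + 45*T) = -75 + 45*T)
U(A) = A**2
sqrt(U(N(H)) - 321856) = sqrt((-75 + 45*(-7))**2 - 321856) = sqrt((-75 - 315)**2 - 321856) = sqrt((-390)**2 - 321856) = sqrt(152100 - 321856) = sqrt(-169756) = 74*I*sqrt(31)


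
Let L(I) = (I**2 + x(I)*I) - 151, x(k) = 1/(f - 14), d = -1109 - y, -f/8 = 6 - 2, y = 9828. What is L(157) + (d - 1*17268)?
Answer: -170679/46 ≈ -3710.4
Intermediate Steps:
f = -32 (f = -8*(6 - 2) = -8*4 = -32)
d = -10937 (d = -1109 - 1*9828 = -1109 - 9828 = -10937)
x(k) = -1/46 (x(k) = 1/(-32 - 14) = 1/(-46) = -1/46)
L(I) = -151 + I**2 - I/46 (L(I) = (I**2 - I/46) - 151 = -151 + I**2 - I/46)
L(157) + (d - 1*17268) = (-151 + 157**2 - 1/46*157) + (-10937 - 1*17268) = (-151 + 24649 - 157/46) + (-10937 - 17268) = 1126751/46 - 28205 = -170679/46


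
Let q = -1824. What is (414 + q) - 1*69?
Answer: -1479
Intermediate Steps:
(414 + q) - 1*69 = (414 - 1824) - 1*69 = -1410 - 69 = -1479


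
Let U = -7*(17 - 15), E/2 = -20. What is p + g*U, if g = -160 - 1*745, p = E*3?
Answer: 12550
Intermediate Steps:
E = -40 (E = 2*(-20) = -40)
p = -120 (p = -40*3 = -120)
g = -905 (g = -160 - 745 = -905)
U = -14 (U = -7*2 = -14)
p + g*U = -120 - 905*(-14) = -120 + 12670 = 12550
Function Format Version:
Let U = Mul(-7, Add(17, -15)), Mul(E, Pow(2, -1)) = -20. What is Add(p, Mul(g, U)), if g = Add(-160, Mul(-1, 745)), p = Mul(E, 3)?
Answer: 12550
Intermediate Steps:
E = -40 (E = Mul(2, -20) = -40)
p = -120 (p = Mul(-40, 3) = -120)
g = -905 (g = Add(-160, -745) = -905)
U = -14 (U = Mul(-7, 2) = -14)
Add(p, Mul(g, U)) = Add(-120, Mul(-905, -14)) = Add(-120, 12670) = 12550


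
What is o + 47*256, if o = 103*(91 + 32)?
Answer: 24701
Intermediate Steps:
o = 12669 (o = 103*123 = 12669)
o + 47*256 = 12669 + 47*256 = 12669 + 12032 = 24701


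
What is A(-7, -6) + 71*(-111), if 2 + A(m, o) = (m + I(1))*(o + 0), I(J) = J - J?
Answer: -7841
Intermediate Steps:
I(J) = 0
A(m, o) = -2 + m*o (A(m, o) = -2 + (m + 0)*(o + 0) = -2 + m*o)
A(-7, -6) + 71*(-111) = (-2 - 7*(-6)) + 71*(-111) = (-2 + 42) - 7881 = 40 - 7881 = -7841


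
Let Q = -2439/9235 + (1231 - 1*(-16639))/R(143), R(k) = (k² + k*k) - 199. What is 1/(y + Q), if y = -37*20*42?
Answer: -375855265/11681515871611 ≈ -3.2175e-5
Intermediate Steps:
R(k) = -199 + 2*k² (R(k) = (k² + k²) - 199 = 2*k² - 199 = -199 + 2*k²)
Q = 65764589/375855265 (Q = -2439/9235 + (1231 - 1*(-16639))/(-199 + 2*143²) = -2439*1/9235 + (1231 + 16639)/(-199 + 2*20449) = -2439/9235 + 17870/(-199 + 40898) = -2439/9235 + 17870/40699 = 65764589/375855265 ≈ 0.17497)
y = -31080 (y = -740*42 = -31080)
1/(y + Q) = 1/(-31080 + 65764589/375855265) = 1/(-11681515871611/375855265) = -375855265/11681515871611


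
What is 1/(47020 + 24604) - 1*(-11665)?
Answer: 835493961/71624 ≈ 11665.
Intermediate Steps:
1/(47020 + 24604) - 1*(-11665) = 1/71624 + 11665 = 835493961/71624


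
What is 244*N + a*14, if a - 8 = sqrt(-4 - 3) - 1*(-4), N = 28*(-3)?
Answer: -20328 + 14*I*sqrt(7) ≈ -20328.0 + 37.041*I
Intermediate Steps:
N = -84
a = 12 + I*sqrt(7) (a = 8 + (sqrt(-4 - 3) - 1*(-4)) = 8 + (sqrt(-7) + 4) = 8 + (I*sqrt(7) + 4) = 8 + (4 + I*sqrt(7)) = 12 + I*sqrt(7) ≈ 12.0 + 2.6458*I)
244*N + a*14 = 244*(-84) + (12 + I*sqrt(7))*14 = -20496 + (168 + 14*I*sqrt(7)) = -20328 + 14*I*sqrt(7)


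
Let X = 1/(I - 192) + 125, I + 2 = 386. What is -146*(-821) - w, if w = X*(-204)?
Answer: 2325873/16 ≈ 1.4537e+5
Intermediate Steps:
I = 384 (I = -2 + 386 = 384)
X = 24001/192 (X = 1/(384 - 192) + 125 = 1/192 + 125 = 24001/192 ≈ 125.01)
w = -408017/16 (w = (24001/192)*(-204) = -408017/16 ≈ -25501.)
-146*(-821) - w = -146*(-821) - 1*(-408017/16) = 119866 + 408017/16 = 2325873/16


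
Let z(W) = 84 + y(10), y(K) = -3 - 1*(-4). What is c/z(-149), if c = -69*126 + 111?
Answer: -8583/85 ≈ -100.98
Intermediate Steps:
y(K) = 1 (y(K) = -3 + 4 = 1)
z(W) = 85 (z(W) = 84 + 1 = 85)
c = -8583 (c = -8694 + 111 = -8583)
c/z(-149) = -8583/85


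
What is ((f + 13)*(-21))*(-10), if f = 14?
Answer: 5670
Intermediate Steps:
((f + 13)*(-21))*(-10) = ((14 + 13)*(-21))*(-10) = (27*(-21))*(-10) = -567*(-10) = 5670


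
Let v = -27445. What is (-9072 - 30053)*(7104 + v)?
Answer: 795841625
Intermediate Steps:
(-9072 - 30053)*(7104 + v) = (-9072 - 30053)*(7104 - 27445) = -39125*(-20341) = 795841625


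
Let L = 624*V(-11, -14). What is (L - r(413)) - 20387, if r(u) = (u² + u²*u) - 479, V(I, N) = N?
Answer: -70644210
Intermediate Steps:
L = -8736 (L = 624*(-14) = -8736)
r(u) = -479 + u² + u³ (r(u) = (u² + u³) - 479 = -479 + u² + u³)
(L - r(413)) - 20387 = (-8736 - (-479 + 413² + 413³)) - 20387 = (-8736 - (-479 + 170569 + 70444997)) - 20387 = (-8736 - 1*70615087) - 20387 = (-8736 - 70615087) - 20387 = -70623823 - 20387 = -70644210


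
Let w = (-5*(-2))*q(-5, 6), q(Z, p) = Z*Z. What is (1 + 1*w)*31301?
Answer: 7856551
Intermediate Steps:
q(Z, p) = Z²
w = 250 (w = -5*(-2)*(-5)² = 10*25 = 250)
(1 + 1*w)*31301 = (1 + 1*250)*31301 = (1 + 250)*31301 = 251*31301 = 7856551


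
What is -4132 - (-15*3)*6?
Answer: -3862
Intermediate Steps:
-4132 - (-15*3)*6 = -4132 - (-45)*6 = -4132 - 1*(-270) = -4132 + 270 = -3862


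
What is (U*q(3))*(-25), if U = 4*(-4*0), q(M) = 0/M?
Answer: 0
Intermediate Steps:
q(M) = 0
U = 0 (U = 4*0 = 0)
(U*q(3))*(-25) = (0*0)*(-25) = 0*(-25) = 0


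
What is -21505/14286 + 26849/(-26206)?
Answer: -236781211/93594729 ≈ -2.5299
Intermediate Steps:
-21505/14286 + 26849/(-26206) = -21505*1/14286 + 26849*(-1/26206) = -21505/14286 - 26849/26206 = -236781211/93594729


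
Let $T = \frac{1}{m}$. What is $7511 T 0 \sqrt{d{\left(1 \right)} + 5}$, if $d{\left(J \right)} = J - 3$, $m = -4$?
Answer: $0$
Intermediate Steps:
$d{\left(J \right)} = -3 + J$
$T = - \frac{1}{4}$ ($T = \frac{1}{-4} = - \frac{1}{4} \approx -0.25$)
$7511 T 0 \sqrt{d{\left(1 \right)} + 5} = 7511 \left(- \frac{1}{4}\right) 0 \sqrt{\left(-3 + 1\right) + 5} = 7511 \cdot 0 \sqrt{-2 + 5} = 7511 \cdot 0 \sqrt{3} = 7511 \cdot 0 = 0$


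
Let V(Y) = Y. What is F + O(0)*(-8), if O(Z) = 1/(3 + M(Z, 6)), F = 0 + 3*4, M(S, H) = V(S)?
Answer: 28/3 ≈ 9.3333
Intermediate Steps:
M(S, H) = S
F = 12 (F = 0 + 12 = 12)
O(Z) = 1/(3 + Z)
F + O(0)*(-8) = 12 - 8/(3 + 0) = 12 - 8/3 = 28/3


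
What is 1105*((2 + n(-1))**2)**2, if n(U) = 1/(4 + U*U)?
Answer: 3235661/125 ≈ 25885.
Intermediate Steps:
n(U) = 1/(4 + U**2)
1105*((2 + n(-1))**2)**2 = 1105*((2 + 1/(4 + (-1)**2))**2)**2 = 1105*((2 + 1/(4 + 1))**2)**2 = 1105*((2 + 1/5)**2)**2 = 1105*((11/5)**2)**2 = 1105*(121/25)**2 = 1105*(14641/625) = 3235661/125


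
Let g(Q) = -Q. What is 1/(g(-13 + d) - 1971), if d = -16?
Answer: -1/1942 ≈ -0.00051493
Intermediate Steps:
1/(g(-13 + d) - 1971) = 1/(-(-13 - 16) - 1971) = 1/(-1*(-29) - 1971) = 1/(29 - 1971) = 1/(-1942) = -1/1942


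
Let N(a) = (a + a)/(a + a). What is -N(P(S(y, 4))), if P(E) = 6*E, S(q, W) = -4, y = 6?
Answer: -1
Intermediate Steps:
N(a) = 1 (N(a) = (2*a)/((2*a)) = (2*a)*(1/(2*a)) = 1)
-N(P(S(y, 4))) = -1*1 = -1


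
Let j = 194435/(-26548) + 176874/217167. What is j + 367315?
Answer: 705887276084949/1921783172 ≈ 3.6731e+5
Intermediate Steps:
j = -12509738231/1921783172 (j = 194435*(-1/26548) + 176874*(1/217167) = -194435/26548 + 58958/72389 = -12509738231/1921783172 ≈ -6.5094)
j + 367315 = -12509738231/1921783172 + 367315 = 705887276084949/1921783172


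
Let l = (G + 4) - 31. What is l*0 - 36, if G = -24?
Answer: -36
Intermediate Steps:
l = -51 (l = (-24 + 4) - 31 = -20 - 31 = -51)
l*0 - 36 = -51*0 - 36 = 0 - 36 = -36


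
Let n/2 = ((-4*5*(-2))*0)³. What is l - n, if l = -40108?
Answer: -40108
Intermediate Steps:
n = 0 (n = 2*((-4*5*(-2))*0)³ = 2*(-20*(-2)*0)³ = 2*(40*0)³ = 2*0³ = 2*0 = 0)
l - n = -40108 - 1*0 = -40108 + 0 = -40108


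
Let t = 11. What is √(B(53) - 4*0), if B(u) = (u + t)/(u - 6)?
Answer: 8*√47/47 ≈ 1.1669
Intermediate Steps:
B(u) = (11 + u)/(-6 + u) (B(u) = (u + 11)/(u - 6) = (11 + u)/(-6 + u))
√(B(53) - 4*0) = √((11 + 53)/(-6 + 53) - 4*0) = √(64/47 + 0) = √(64/47) = 8*√47/47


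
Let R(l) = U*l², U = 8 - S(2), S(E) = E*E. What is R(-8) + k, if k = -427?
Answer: -171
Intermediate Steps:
S(E) = E²
U = 4 (U = 8 - 1*2² = 8 - 1*4 = 8 - 4 = 4)
R(l) = 4*l²
R(-8) + k = 4*(-8)² - 427 = 4*64 - 427 = 256 - 427 = -171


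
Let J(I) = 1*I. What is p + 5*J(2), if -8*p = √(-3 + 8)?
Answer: 10 - √5/8 ≈ 9.7205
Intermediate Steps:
J(I) = I
p = -√5/8 (p = -√(-3 + 8)/8 = -√5/8 ≈ -0.27951)
p + 5*J(2) = -√5/8 + 5*2 = -√5/8 + 10 = 10 - √5/8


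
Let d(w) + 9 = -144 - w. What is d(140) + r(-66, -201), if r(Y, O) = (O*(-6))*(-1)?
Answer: -1499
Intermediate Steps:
r(Y, O) = 6*O (r(Y, O) = -6*O*(-1) = 6*O)
d(w) = -153 - w (d(w) = -9 + (-144 - w) = -153 - w)
d(140) + r(-66, -201) = (-153 - 1*140) + 6*(-201) = (-153 - 140) - 1206 = -293 - 1206 = -1499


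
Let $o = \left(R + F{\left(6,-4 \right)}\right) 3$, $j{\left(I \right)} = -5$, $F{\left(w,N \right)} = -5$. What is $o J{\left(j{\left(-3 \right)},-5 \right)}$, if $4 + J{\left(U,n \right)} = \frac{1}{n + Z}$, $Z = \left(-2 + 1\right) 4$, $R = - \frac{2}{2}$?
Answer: $74$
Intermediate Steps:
$R = -1$ ($R = \left(-2\right) \frac{1}{2} = -1$)
$Z = -4$ ($Z = \left(-1\right) 4 = -4$)
$J{\left(U,n \right)} = -4 + \frac{1}{-4 + n}$ ($J{\left(U,n \right)} = -4 + \frac{1}{n - 4} = -4 + \frac{1}{-4 + n}$)
$o = -18$ ($o = \left(-1 - 5\right) 3 = \left(-6\right) 3 = -18$)
$o J{\left(j{\left(-3 \right)},-5 \right)} = - 18 \frac{17 - -20}{-4 - 5} = - 18 \frac{17 + 20}{-9} = - 18 \left(\left(- \frac{1}{9}\right) 37\right) = \left(-18\right) \left(- \frac{37}{9}\right) = 74$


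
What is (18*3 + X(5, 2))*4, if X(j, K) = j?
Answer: 236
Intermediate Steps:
(18*3 + X(5, 2))*4 = (18*3 + 5)*4 = (54 + 5)*4 = 59*4 = 236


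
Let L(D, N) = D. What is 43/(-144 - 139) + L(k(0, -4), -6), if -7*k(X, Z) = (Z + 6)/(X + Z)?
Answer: -319/3962 ≈ -0.080515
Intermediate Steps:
k(X, Z) = -(6 + Z)/(7*(X + Z)) (k(X, Z) = -(Z + 6)/(7*(X + Z)) = -(6 + Z)/(7*(X + Z)))
43/(-144 - 139) + L(k(0, -4), -6) = 43/(-144 - 139) + (-6 - 1*(-4))/(7*(0 - 4)) = 43/(-283) + (1/7)*(-6 + 4)/(-4) = -1/283*43 + (1/7)*(-1/4)*(-2) = -43/283 + 1/14 = -319/3962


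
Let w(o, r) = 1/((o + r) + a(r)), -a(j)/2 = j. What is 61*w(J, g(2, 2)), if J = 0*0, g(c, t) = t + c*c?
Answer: -61/6 ≈ -10.167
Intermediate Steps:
g(c, t) = t + c²
J = 0
a(j) = -2*j
w(o, r) = 1/(o - r) (w(o, r) = 1/((o + r) - 2*r) = 1/(o - r))
61*w(J, g(2, 2)) = 61/(0 - (2 + 2²)) = 61/(0 - (2 + 4)) = 61/(0 - 1*6) = 61/(0 - 6) = 61/(-6) = 61*(-⅙) = -61/6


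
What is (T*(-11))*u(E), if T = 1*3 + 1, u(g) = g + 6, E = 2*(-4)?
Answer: 88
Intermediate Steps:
E = -8
u(g) = 6 + g
T = 4 (T = 3 + 1 = 4)
(T*(-11))*u(E) = (4*(-11))*(6 - 8) = -44*(-2) = 88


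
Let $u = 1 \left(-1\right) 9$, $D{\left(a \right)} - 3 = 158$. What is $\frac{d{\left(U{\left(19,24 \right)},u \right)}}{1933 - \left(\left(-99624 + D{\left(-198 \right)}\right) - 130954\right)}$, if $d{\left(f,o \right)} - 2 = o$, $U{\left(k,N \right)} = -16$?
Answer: $- \frac{7}{232350} \approx -3.0127 \cdot 10^{-5}$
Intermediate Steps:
$D{\left(a \right)} = 161$ ($D{\left(a \right)} = 3 + 158 = 161$)
$u = -9$ ($u = \left(-1\right) 9 = -9$)
$d{\left(f,o \right)} = 2 + o$
$\frac{d{\left(U{\left(19,24 \right)},u \right)}}{1933 - \left(\left(-99624 + D{\left(-198 \right)}\right) - 130954\right)} = \frac{2 - 9}{1933 - \left(\left(-99624 + 161\right) - 130954\right)} = - \frac{7}{1933 - \left(-99463 - 130954\right)} = - \frac{7}{1933 - -230417} = - \frac{7}{1933 + 230417} = - \frac{7}{232350}$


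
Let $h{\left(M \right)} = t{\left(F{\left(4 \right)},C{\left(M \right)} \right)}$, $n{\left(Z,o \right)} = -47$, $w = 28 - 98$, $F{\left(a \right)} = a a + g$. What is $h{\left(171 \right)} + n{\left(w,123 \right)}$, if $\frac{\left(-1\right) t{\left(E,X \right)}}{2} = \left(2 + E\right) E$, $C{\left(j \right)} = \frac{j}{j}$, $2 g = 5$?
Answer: $- \frac{1611}{2} \approx -805.5$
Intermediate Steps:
$g = \frac{5}{2}$ ($g = \frac{1}{2} \cdot 5 = \frac{5}{2} \approx 2.5$)
$F{\left(a \right)} = \frac{5}{2} + a^{2}$ ($F{\left(a \right)} = a a + \frac{5}{2} = a^{2} + \frac{5}{2} = \frac{5}{2} + a^{2}$)
$w = -70$
$C{\left(j \right)} = 1$
$t{\left(E,X \right)} = - 2 E \left(2 + E\right)$ ($t{\left(E,X \right)} = - 2 \left(2 + E\right) E = - 2 E \left(2 + E\right)$)
$h{\left(M \right)} = - \frac{1517}{2}$ ($h{\left(M \right)} = - 2 \left(\frac{5}{2} + 4^{2}\right) \left(2 + \left(\frac{5}{2} + 4^{2}\right)\right) = - 2 \left(\frac{5}{2} + 16\right) \left(2 + \left(\frac{5}{2} + 16\right)\right) = \left(-2\right) \frac{37}{2} \left(2 + \frac{37}{2}\right) = \left(-2\right) \frac{37}{2} \cdot \frac{41}{2} = - \frac{1517}{2}$)
$h{\left(171 \right)} + n{\left(w,123 \right)} = - \frac{1517}{2} - 47 = - \frac{1611}{2}$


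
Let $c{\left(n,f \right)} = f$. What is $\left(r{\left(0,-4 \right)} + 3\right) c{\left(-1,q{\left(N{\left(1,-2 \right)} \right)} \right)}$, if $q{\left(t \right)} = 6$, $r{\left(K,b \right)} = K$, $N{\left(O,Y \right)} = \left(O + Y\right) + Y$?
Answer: $18$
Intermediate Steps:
$N{\left(O,Y \right)} = O + 2 Y$
$\left(r{\left(0,-4 \right)} + 3\right) c{\left(-1,q{\left(N{\left(1,-2 \right)} \right)} \right)} = \left(0 + 3\right) 6 = 3 \cdot 6 = 18$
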